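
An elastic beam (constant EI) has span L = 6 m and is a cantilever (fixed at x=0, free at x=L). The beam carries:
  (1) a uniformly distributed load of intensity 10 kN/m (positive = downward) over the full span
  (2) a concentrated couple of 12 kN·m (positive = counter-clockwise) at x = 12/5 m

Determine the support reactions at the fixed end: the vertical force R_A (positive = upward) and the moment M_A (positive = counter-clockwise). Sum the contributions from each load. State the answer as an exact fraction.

R_A = 60 kN, M_A = 168 kN·m

Load 1 — uniform load w=10 kN/m over full span:
  R_A = wL = 10·6 = 60 kN
  M_A = wL²/2 = 10·6²/2 = 180 kN·m
Load 2 — applied couple M₀=12 kN·m at a=12/5 m (b=L-a=18/5):
  R_A = 0 kN
  M_A = -M₀ = -12 kN·m
Superposition: R_A = 60 kN, M_A = 168 kN·m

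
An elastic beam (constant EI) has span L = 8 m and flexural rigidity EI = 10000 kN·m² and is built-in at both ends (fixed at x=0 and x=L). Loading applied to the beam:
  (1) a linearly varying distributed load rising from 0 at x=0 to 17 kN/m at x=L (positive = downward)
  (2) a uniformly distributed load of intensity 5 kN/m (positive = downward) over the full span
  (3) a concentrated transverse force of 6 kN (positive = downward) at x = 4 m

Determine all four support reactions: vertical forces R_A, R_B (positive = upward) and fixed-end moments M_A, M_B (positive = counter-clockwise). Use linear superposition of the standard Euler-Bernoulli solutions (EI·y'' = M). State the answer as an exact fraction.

Load 1 — triangular load w₀=17 kN/m (0→w₀ over full span):
  R_A = 3w₀L/20 = 3·17·8/20 = 102/5 kN
  M_A = w₀L²/30 = 17·8²/30 = 544/15 kN·m
  R_B = 7w₀L/20 = 7·17·8/20 = 238/5 kN
  M_B = -w₀L²/20 = -17·8²/20 = -272/5 kN·m
Load 2 — uniform load w=5 kN/m over full span:
  R_A = wL/2 = 5·8/2 = 20 kN
  M_A = wL²/12 = 5·8²/12 = 80/3 kN·m
  R_B = wL/2 = 5·8/2 = 20 kN
  M_B = -wL²/12 = -5·8²/12 = -80/3 kN·m
Load 3 — point force P=6 kN at a=4 m (b=L-a=4):
  R_A = Pb²(3a+b)/L³ = 6·4²·(3·4+4)/8³ = 3 kN
  M_A = Pab²/L² = 6·4·4²/8² = 6 kN·m
  R_B = Pa²(a+3b)/L³ = 6·4²·(4+3·4)/8³ = 3 kN
  M_B = -Pa²b/L² = -6·4²·4/8² = -6 kN·m
Superposition: R_A = 217/5 kN, M_A = 1034/15 kN·m, R_B = 353/5 kN, M_B = -1306/15 kN·m

R_A = 217/5 kN, M_A = 1034/15 kN·m, R_B = 353/5 kN, M_B = -1306/15 kN·m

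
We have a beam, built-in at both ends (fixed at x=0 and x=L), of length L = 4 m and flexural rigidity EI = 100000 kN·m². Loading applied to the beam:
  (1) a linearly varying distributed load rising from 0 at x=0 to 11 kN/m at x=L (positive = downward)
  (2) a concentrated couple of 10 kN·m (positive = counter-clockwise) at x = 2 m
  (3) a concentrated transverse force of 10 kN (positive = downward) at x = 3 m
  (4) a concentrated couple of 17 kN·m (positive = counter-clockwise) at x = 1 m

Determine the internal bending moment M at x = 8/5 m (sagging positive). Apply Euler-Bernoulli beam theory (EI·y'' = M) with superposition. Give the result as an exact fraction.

Load 1 — triangular load w₀=11 kN/m (0→w₀ over full span):
  M_1 = 3w₀Lx/20 - w₀L²/30 - w₀x³/(6L) = 3·11·4·(8/5)/20 - 11·4²/30 - 11·(8/5)³/(6·4) = 352/125 kN·m
Load 2 — applied couple M₀=10 kN·m at a=2 m (b=L-a=2):
  M_2 = R_Ax - M_A  [x≤a] with R_A=15/4, M_A=5/2 = (15/4)·(8/5) - (5/2) = 7/2 kN·m
Load 3 — point force P=10 kN at a=3 m (b=L-a=1):
  M_3 = Pb²(3a+b)x/L³ - Pab²/L²  [x≤a] = 10·1²·(3·3+1)·(8/5)/4³ - 10·3·1²/4² = 5/8 kN·m
Load 4 — applied couple M₀=17 kN·m at a=1 m (b=L-a=3):
  M_4 = R_Ax - M_A - M₀  [x>a] with R_A=153/32, M_A=-51/16 = (153/32)·(8/5) - (-51/16) - 17 = -493/80 kN·m
Superposition: M = Σ M_i = 1557/2000 kN·m ≈ 0.778500 kN·m

M(8/5) = 1557/2000 kN·m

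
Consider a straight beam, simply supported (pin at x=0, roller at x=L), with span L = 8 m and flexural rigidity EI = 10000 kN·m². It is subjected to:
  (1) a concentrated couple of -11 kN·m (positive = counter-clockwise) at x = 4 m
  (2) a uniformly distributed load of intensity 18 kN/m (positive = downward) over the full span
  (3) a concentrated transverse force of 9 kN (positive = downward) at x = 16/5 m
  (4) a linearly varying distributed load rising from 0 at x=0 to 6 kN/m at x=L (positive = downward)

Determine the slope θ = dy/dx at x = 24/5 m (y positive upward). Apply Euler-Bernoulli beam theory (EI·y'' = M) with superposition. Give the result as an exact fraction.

θ(24/5) = 262411/18750000 rad

Load 1 — applied couple M₀=-11 kN·m at a=4 m (b=L-a=4):
  θ_1 = (M₀x²/(2L)-M₀(x-a)+C₁)/EI  [x>a] with C₁=M₀(3b²-L²)/(6L)=11/3 = ((-11)·(24/5)²/(2·8)-(-11)·((24/5)-4)+(11/3))/10000 = -253/750000 rad
Load 2 — uniform load w=18 kN/m over full span:
  θ_2 = -w(L³-6Lx²+4x³)/(24EI) = -18·(8³-6·8·(24/5)²+4·(24/5)³)/(24·10000) = 888/78125 rad
Load 3 — point force P=9 kN at a=16/5 m (b=L-a=24/5):
  θ_3 = -Pa(2L²-6Lx+3x²+a²)/(6LEI)  [x>a] = -9·(16/5)·(2·8²-6·8·(24/5)+3·(24/5)²+(16/5)²)/(6·8·10000) = 108/78125 rad
Load 4 — triangular load w₀=6 kN/m (0→w₀ over full span):
  θ_4 = -w₀(7L⁴-30L²x²+15x⁴)/(360LEI) = -6·(7·8⁴-30·8²·(24/5)²+15·(24/5)⁴)/(360·8·10000) = 1856/1171875 rad
Superposition: θ = Σ θ_i = 262411/18750000 rad ≈ 0.013995 rad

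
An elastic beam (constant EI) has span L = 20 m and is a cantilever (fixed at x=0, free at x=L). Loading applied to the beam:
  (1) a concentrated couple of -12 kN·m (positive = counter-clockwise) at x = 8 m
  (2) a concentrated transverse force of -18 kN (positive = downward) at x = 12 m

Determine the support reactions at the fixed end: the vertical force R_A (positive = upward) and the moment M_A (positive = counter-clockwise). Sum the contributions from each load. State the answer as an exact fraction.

R_A = -18 kN, M_A = -204 kN·m

Load 1 — applied couple M₀=-12 kN·m at a=8 m (b=L-a=12):
  R_A = 0 kN
  M_A = -M₀ = -(-12) = 12 kN·m
Load 2 — point force P=-18 kN at a=12 m (b=L-a=8):
  R_A = P = (-18) = -18 kN
  M_A = Pa = (-18)·12 = -216 kN·m
Superposition: R_A = -18 kN, M_A = -204 kN·m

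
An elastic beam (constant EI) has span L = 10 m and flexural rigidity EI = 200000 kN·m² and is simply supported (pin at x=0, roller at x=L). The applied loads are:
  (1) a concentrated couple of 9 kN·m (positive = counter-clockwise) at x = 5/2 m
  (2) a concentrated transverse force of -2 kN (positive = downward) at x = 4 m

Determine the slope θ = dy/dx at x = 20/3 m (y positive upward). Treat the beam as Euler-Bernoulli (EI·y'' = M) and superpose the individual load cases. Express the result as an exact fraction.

Load 1 — applied couple M₀=9 kN·m at a=5/2 m (b=L-a=15/2):
  θ_1 = (M₀x²/(2L)-M₀(x-a)+C₁)/EI  [x>a] with C₁=M₀(3b²-L²)/(6L)=165/16 = (9·(20/3)²/(2·10)-9·((20/3)-(5/2))+(165/16))/200000 = -23/640000 rad
Load 2 — point force P=-2 kN at a=4 m (b=L-a=6):
  θ_2 = -Pa(2L²-6Lx+3x²+a²)/(6LEI)  [x>a] = -(-2)·4·(2·10²-6·10·(20/3)+3·(20/3)²+4²)/(6·10·200000) = -19/562500 rad
Superposition: θ = Σ θ_i = -10039/144000000 rad ≈ -0.000070 rad

θ(20/3) = -10039/144000000 rad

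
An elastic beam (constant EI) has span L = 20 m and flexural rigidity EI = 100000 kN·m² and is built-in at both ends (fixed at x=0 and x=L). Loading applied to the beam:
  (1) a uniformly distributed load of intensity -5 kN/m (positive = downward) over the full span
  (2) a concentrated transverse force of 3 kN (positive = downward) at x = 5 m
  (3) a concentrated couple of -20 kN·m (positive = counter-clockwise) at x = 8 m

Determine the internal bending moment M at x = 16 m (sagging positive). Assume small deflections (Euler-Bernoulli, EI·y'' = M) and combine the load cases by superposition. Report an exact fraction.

Load 1 — uniform load w=-5 kN/m over full span:
  M_1 = wLx/2 - wL²/12 - wx²/2 = (-5)·20·16/2 - (-5)·20²/12 - (-5)·16²/2 = 20/3 kN·m
Load 2 — point force P=3 kN at a=5 m (b=L-a=15):
  M_2 = Pa²(a+3b)(L-x)/L³ - Pa²b/L²  [x>a] = 3·5²·(5+3·15)·(20-16)/20³ - 3·5²·15/20² = -15/16 kN·m
Load 3 — applied couple M₀=-20 kN·m at a=8 m (b=L-a=12):
  M_3 = R_Ax - M_A - M₀  [x>a] with R_A=-36/25, M_A=-12/5 = (-36/25)·16 - (-12/5) - (-20) = -16/25 kN·m
Superposition: M = Σ M_i = 6107/1200 kN·m ≈ 5.089167 kN·m

M(16) = 6107/1200 kN·m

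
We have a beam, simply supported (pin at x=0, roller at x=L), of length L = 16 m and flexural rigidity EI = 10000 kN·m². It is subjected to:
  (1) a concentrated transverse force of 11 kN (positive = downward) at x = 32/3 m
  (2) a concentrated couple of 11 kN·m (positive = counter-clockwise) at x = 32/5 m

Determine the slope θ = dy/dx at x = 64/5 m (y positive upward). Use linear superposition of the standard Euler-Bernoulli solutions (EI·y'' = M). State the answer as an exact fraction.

θ(64/5) = 15763/1265625 rad

Load 1 — point force P=11 kN at a=32/3 m (b=L-a=16/3):
  θ_1 = -Pa(2L²-6Lx+3x²+a²)/(6LEI)  [x>a] = -11·(32/3)·(2·16²-6·16·(64/5)+3·(64/5)²+(32/3)²)/(6·16·10000) = 17248/1265625 rad
Load 2 — applied couple M₀=11 kN·m at a=32/5 m (b=L-a=48/5):
  θ_2 = (M₀x²/(2L)-M₀(x-a)+C₁)/EI  [x>a] with C₁=M₀(3b²-L²)/(6L)=176/75 = (11·(64/5)²/(2·16)-11·((64/5)-(32/5))+(176/75))/10000 = -11/9375 rad
Superposition: θ = Σ θ_i = 15763/1265625 rad ≈ 0.012455 rad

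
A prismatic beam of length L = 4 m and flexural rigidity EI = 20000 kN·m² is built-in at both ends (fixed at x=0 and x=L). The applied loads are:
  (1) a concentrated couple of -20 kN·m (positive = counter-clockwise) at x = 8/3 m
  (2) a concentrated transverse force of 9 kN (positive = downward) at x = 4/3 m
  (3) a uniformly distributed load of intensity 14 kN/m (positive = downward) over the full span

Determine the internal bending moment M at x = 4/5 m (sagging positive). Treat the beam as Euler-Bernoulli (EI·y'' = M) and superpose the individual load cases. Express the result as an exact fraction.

M(4/5) = 44/75 kN·m

Load 1 — applied couple M₀=-20 kN·m at a=8/3 m (b=L-a=4/3):
  M_1 = R_Ax - M_A  [x≤a] with R_A=-20/3, M_A=-20/3 = (-20/3)·(4/5) - (-20/3) = 4/3 kN·m
Load 2 — point force P=9 kN at a=4/3 m (b=L-a=8/3):
  M_2 = Pb²(3a+b)x/L³ - Pab²/L²  [x≤a] = 9·(8/3)²·(3·(4/3)+(8/3))·(4/5)/4³ - 9·(4/3)·(8/3)²/4² = 0 kN·m
Load 3 — uniform load w=14 kN/m over full span:
  M_3 = wLx/2 - wL²/12 - wx²/2 = 14·4·(4/5)/2 - 14·4²/12 - 14·(4/5)²/2 = -56/75 kN·m
Superposition: M = Σ M_i = 44/75 kN·m ≈ 0.586667 kN·m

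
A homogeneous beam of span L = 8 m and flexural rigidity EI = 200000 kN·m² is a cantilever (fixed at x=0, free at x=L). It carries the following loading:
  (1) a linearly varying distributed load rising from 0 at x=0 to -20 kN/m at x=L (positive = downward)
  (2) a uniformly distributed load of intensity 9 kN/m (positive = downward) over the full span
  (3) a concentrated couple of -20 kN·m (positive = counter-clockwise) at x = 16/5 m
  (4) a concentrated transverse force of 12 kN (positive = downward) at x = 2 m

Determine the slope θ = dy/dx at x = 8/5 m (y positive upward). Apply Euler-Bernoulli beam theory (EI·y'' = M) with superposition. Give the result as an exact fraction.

Load 1 — triangular load w₀=-20 kN/m (0→w₀ over full span):
  θ_1 = (w₀Lx²/4-w₀L²x/3-w₀x⁴/(24L))/EI = ((-20)·8·(8/5)²/4-(-20)·8²·(8/5)/3-(-20)·(8/5)⁴/(24·8))/200000 = 3404/1171875 rad
Load 2 — uniform load w=9 kN/m over full span:
  θ_2 = -wx(x²-3Lx+3L²)/(6EI) = -9·(8/5)·((8/5)²-3·8·(8/5)+3·8²)/(6·200000) = -732/390625 rad
Load 3 — applied couple M₀=-20 kN·m at a=16/5 m (b=L-a=24/5):
  θ_3 = M₀x/EI  [x≤a] = (-20)·(8/5)/200000 = -1/6250 rad
Load 4 — point force P=12 kN at a=2 m (b=L-a=6):
  θ_4 = -Px(2a-x)/(2EI)  [x≤a] = -12·(8/5)·(2·2-(8/5))/(2·200000) = -9/78125 rad
Superposition: θ = Σ θ_i = 1771/2343750 rad ≈ 0.000756 rad

θ(8/5) = 1771/2343750 rad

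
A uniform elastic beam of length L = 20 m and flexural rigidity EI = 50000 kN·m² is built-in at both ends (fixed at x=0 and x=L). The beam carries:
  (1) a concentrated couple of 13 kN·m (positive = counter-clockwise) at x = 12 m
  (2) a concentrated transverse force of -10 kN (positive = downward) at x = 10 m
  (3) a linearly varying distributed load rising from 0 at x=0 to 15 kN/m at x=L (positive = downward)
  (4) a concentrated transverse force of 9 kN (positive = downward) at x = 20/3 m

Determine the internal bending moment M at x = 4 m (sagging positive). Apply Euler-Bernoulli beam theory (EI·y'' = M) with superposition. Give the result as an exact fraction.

Load 1 — applied couple M₀=13 kN·m at a=12 m (b=L-a=8):
  M_1 = R_Ax - M_A  [x≤a] with R_A=117/125, M_A=104/25 = (117/125)·4 - (104/25) = -52/125 kN·m
Load 2 — point force P=-10 kN at a=10 m (b=L-a=10):
  M_2 = Pb²(3a+b)x/L³ - Pab²/L²  [x≤a] = (-10)·10²·(3·10+10)·4/20³ - (-10)·10·10²/20² = 5 kN·m
Load 3 — triangular load w₀=15 kN/m (0→w₀ over full span):
  M_3 = 3w₀Lx/20 - w₀L²/30 - w₀x³/(6L) = 3·15·20·4/20 - 15·20²/30 - 15·4³/(6·20) = -28 kN·m
Load 4 — point force P=9 kN at a=20/3 m (b=L-a=40/3):
  M_4 = Pb²(3a+b)x/L³ - Pab²/L²  [x≤a] = 9·(40/3)²·(3·(20/3)+(40/3))·4/20³ - 9·(20/3)·(40/3)²/20² = 0 kN·m
Superposition: M = Σ M_i = -2927/125 kN·m ≈ -23.416000 kN·m

M(4) = -2927/125 kN·m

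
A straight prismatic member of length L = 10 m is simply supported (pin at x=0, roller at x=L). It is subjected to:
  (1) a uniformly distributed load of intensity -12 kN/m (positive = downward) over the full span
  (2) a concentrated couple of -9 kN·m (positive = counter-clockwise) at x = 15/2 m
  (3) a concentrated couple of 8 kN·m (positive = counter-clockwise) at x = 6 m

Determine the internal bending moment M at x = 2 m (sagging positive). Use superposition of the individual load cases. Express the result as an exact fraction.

M(2) = -481/5 kN·m

Load 1 — uniform load w=-12 kN/m over full span:
  M_1 = wx(L-x)/2 = (-12)·2·(10-2)/2 = -96 kN·m
Load 2 — applied couple M₀=-9 kN·m at a=15/2 m (b=L-a=5/2):
  M_2 = M₀x/L  [x≤a] = (-9)·2/10 = -9/5 kN·m
Load 3 — applied couple M₀=8 kN·m at a=6 m (b=L-a=4):
  M_3 = M₀x/L  [x≤a] = 8·2/10 = 8/5 kN·m
Superposition: M = Σ M_i = -481/5 kN·m ≈ -96.200000 kN·m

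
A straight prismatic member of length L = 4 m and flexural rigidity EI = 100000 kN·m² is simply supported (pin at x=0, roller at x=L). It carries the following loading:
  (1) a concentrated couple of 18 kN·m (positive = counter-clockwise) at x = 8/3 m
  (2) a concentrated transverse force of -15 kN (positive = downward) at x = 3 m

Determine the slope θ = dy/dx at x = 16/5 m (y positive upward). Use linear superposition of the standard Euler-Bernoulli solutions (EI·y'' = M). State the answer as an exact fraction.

θ(16/5) = -817/20000000 rad

Load 1 — applied couple M₀=18 kN·m at a=8/3 m (b=L-a=4/3):
  θ_1 = (M₀x²/(2L)-M₀(x-a)+C₁)/EI  [x>a] with C₁=M₀(3b²-L²)/(6L)=-8 = (18·(16/5)²/(2·4)-18·((16/5)-(8/3))+(-8))/100000 = 17/312500 rad
Load 2 — point force P=-15 kN at a=3 m (b=L-a=1):
  θ_2 = -Pa(2L²-6Lx+3x²+a²)/(6LEI)  [x>a] = -(-15)·3·(2·4²-6·4·(16/5)+3·(16/5)²+3²)/(6·4·100000) = -381/4000000 rad
Superposition: θ = Σ θ_i = -817/20000000 rad ≈ -0.000041 rad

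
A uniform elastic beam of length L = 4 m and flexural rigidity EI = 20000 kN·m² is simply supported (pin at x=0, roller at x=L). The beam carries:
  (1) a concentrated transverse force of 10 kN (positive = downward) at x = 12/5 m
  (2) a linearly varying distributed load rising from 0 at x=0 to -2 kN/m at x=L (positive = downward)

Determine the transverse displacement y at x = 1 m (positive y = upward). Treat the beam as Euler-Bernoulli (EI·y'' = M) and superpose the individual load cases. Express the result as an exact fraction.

Load 1 — point force P=10 kN at a=12/5 m (b=L-a=8/5):
  y_1 = -Pbx(L²-b²-x²)/(6LEI)  [x≤a] = -10·(8/5)·1·(4²-(8/5)²-1²)/(6·4·20000) = -311/750000 m
Load 2 — triangular load w₀=-2 kN/m (0→w₀ over full span):
  y_2 = -w₀x(7L⁴-10L²x²+3x⁴)/(360LEI) = -(-2)·1·(7·4⁴-10·4²·1²+3·1⁴)/(360·4·20000) = 109/960000 m
Superposition: y = Σ y_i = -2409/8000000 m ≈ -0.000301 m

y(1) = -2409/8000000 m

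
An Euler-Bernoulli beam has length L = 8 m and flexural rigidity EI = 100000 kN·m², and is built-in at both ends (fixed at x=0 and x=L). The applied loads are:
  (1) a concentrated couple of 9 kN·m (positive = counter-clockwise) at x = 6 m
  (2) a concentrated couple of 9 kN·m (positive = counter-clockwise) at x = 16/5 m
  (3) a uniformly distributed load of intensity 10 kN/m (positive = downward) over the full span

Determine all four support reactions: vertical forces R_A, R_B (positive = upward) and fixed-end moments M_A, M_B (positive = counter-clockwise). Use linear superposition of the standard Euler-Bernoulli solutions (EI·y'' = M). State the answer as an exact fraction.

Load 1 — applied couple M₀=9 kN·m at a=6 m (b=L-a=2):
  R_A = 6M₀ab/L³ = 6·9·6·2/8³ = 81/64 kN
  M_A = M₀b(2a-b)/L² = 9·2·(2·6-2)/8² = 45/16 kN·m
  R_B = -6M₀ab/L³ = -6·9·6·2/8³ = -81/64 kN
  M_B = M₀a(2b-a)/L² = 9·6·(2·2-6)/8² = -27/16 kN·m
Load 2 — applied couple M₀=9 kN·m at a=16/5 m (b=L-a=24/5):
  R_A = 6M₀ab/L³ = 6·9·(16/5)·(24/5)/8³ = 81/50 kN
  M_A = M₀b(2a-b)/L² = 9·(24/5)·(2·(16/5)-(24/5))/8² = 27/25 kN·m
  R_B = -6M₀ab/L³ = -6·9·(16/5)·(24/5)/8³ = -81/50 kN
  M_B = M₀a(2b-a)/L² = 9·(16/5)·(2·(24/5)-(16/5))/8² = 72/25 kN·m
Load 3 — uniform load w=10 kN/m over full span:
  R_A = wL/2 = 10·8/2 = 40 kN
  M_A = wL²/12 = 10·8²/12 = 160/3 kN·m
  R_B = wL/2 = 10·8/2 = 40 kN
  M_B = -wL²/12 = -10·8²/12 = -160/3 kN·m
Superposition: R_A = 68617/1600 kN, M_A = 68671/1200 kN·m, R_B = 59383/1600 kN, M_B = -62569/1200 kN·m

R_A = 68617/1600 kN, M_A = 68671/1200 kN·m, R_B = 59383/1600 kN, M_B = -62569/1200 kN·m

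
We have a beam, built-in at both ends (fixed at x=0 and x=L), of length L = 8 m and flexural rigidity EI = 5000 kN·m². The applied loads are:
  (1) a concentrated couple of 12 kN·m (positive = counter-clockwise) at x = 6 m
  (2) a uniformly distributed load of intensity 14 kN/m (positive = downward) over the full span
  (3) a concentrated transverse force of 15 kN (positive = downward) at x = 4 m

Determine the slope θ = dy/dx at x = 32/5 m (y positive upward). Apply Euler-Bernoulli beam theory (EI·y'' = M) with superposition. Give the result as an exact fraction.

θ(32/5) = 1211/78125 rad

Load 1 — applied couple M₀=12 kN·m at a=6 m (b=L-a=2):
  θ_1 = (R_Ax²/2 - M_Ax - M₀(x-a))/EI  [x>a] with R_A=27/16, M_A=15/4 = ((27/16)·(32/5)²/2 - (15/4)·(32/5) - 12·((32/5)-6))/5000 = 18/15625 rad
Load 2 — uniform load w=14 kN/m over full span:
  θ_2 = -wx(L-x)(L-2x)/(12EI) = -14·(32/5)·(8-(32/5))·(8-2·(32/5))/(12·5000) = 896/78125 rad
Load 3 — point force P=15 kN at a=4 m (b=L-a=4):
  θ_3 = Pa²(L-x)(2bL-(3b+a)(L-x))/(2L³EI)  [x>a] = 15·4²·(8-(32/5))·(2·4·8-(3·4+4)·(8-(32/5)))/(2·8³·5000) = 9/3125 rad
Superposition: θ = Σ θ_i = 1211/78125 rad ≈ 0.015501 rad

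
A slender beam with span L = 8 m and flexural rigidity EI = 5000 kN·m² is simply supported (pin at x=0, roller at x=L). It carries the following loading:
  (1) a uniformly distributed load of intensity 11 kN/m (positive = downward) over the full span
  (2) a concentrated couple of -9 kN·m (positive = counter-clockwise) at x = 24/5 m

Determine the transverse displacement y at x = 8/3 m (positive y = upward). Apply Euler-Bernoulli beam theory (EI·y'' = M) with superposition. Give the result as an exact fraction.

Load 1 — uniform load w=11 kN/m over full span:
  y_1 = -wx(L³-2Lx²+x³)/(24EI) = -11·(8/3)·(8³-2·8·(8/3)²+(8/3)³)/(24·5000) = -15488/151875 m
Load 2 — applied couple M₀=-9 kN·m at a=24/5 m (b=L-a=16/5):
  y_2 = (M₀x³/(6L)+C₁x)/EI  [x≤a] with C₁=M₀(3b²-L²)/(6L)=156/25 = ((-9)·(8/3)³/(6·8)+(156/25)·(8/3))/5000 = 368/140625 m
Superposition: y = Σ y_i = -377264/3796875 m ≈ -0.099362 m

y(8/3) = -377264/3796875 m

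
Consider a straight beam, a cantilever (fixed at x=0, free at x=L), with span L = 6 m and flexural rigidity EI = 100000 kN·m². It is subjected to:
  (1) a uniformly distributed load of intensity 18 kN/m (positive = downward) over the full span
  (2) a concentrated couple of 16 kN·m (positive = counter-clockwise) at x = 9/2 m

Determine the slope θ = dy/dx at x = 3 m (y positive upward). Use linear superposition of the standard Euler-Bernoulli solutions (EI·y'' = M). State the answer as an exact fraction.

θ(3) = -519/100000 rad

Load 1 — uniform load w=18 kN/m over full span:
  θ_1 = -wx(x²-3Lx+3L²)/(6EI) = -18·3·(3²-3·6·3+3·6²)/(6·100000) = -567/100000 rad
Load 2 — applied couple M₀=16 kN·m at a=9/2 m (b=L-a=3/2):
  θ_2 = M₀x/EI  [x≤a] = 16·3/100000 = 3/6250 rad
Superposition: θ = Σ θ_i = -519/100000 rad ≈ -0.005190 rad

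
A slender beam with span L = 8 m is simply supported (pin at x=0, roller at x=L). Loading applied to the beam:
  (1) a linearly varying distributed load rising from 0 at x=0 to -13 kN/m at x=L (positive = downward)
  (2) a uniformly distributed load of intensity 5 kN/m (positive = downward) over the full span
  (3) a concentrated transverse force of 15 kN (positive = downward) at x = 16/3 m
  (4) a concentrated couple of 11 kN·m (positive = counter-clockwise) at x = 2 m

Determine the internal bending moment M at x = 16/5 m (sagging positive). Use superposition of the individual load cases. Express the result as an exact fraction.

M(16/5) = 151/125 kN·m

Load 1 — triangular load w₀=-13 kN/m (0→w₀ over full span):
  M_1 = w₀Lx/6 - w₀x³/(6L) = (-13)·8·(16/5)/6 - (-13)·(16/5)³/(6·8) = -5824/125 kN·m
Load 2 — uniform load w=5 kN/m over full span:
  M_2 = wx(L-x)/2 = 5·(16/5)·(8-(16/5))/2 = 192/5 kN·m
Load 3 — point force P=15 kN at a=16/3 m (b=L-a=8/3):
  M_3 = Pbx/L  [x≤a] = 15·(8/3)·(16/5)/8 = 16 kN·m
Load 4 — applied couple M₀=11 kN·m at a=2 m (b=L-a=6):
  M_4 = M₀x/L - M₀  [x>a] = 11·(16/5)/8 - 11 = -33/5 kN·m
Superposition: M = Σ M_i = 151/125 kN·m ≈ 1.208000 kN·m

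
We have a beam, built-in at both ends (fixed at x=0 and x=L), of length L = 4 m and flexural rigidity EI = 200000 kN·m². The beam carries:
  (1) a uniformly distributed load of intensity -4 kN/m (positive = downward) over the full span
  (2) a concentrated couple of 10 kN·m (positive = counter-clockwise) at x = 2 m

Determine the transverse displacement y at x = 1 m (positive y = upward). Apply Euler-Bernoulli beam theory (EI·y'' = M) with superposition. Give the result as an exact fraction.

Load 1 — uniform load w=-4 kN/m over full span:
  y_1 = -wx²(L-x)²/(24EI) = -(-4)·1²·(4-1)²/(24·200000) = 3/400000 m
Load 2 — applied couple M₀=10 kN·m at a=2 m (b=L-a=2):
  y_2 = (R_Ax³/6 - M_Ax²/2)/EI  [x≤a] with R_A=15/4, M_A=5/2 = ((15/4)·1³/6 - (5/2)·1²/2)/200000 = -1/320000 m
Superposition: y = Σ y_i = 7/1600000 m ≈ 0.000004 m

y(1) = 7/1600000 m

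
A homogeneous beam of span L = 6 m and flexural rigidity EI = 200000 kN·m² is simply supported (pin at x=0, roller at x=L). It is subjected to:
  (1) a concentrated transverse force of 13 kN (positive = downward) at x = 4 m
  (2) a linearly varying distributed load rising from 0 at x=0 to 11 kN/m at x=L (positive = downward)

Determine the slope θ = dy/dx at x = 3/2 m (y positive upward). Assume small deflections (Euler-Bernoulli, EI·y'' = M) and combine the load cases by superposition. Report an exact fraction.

θ(3/2) = -604199/2304000000 rad

Load 1 — point force P=13 kN at a=4 m (b=L-a=2):
  θ_1 = -Pb(L²-b²-3x²)/(6LEI)  [x≤a] = -13·2·(6²-2²-3·(3/2)²)/(6·6·200000) = -1313/14400000 rad
Load 2 — triangular load w₀=11 kN/m (0→w₀ over full span):
  θ_2 = -w₀(7L⁴-30L²x²+15x⁴)/(360LEI) = -11·(7·6⁴-30·6²·(3/2)²+15·(3/2)⁴)/(360·6·200000) = -43791/256000000 rad
Superposition: θ = Σ θ_i = -604199/2304000000 rad ≈ -0.000262 rad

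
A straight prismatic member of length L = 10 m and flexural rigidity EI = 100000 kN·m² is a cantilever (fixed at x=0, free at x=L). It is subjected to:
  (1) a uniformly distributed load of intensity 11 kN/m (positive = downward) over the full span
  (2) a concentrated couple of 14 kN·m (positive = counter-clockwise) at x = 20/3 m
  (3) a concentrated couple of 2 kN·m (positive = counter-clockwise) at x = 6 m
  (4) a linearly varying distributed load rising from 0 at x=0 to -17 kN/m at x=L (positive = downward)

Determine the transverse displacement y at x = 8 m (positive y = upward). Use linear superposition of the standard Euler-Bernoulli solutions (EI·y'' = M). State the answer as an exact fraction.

y(8) = 98387/5625000 m

Load 1 — uniform load w=11 kN/m over full span:
  y_1 = -wx²(x²-4Lx+6L²)/(24EI) = -11·8²·(8²-4·10·8+6·10²)/(24·100000) = -946/9375 m
Load 2 — applied couple M₀=14 kN·m at a=20/3 m (b=L-a=10/3):
  y_2 = M₀a(2x-a)/(2EI)  [x>a] = 14·(20/3)·(2·8-(20/3))/(2·100000) = 49/11250 m
Load 3 — applied couple M₀=2 kN·m at a=6 m (b=L-a=4):
  y_3 = M₀a(2x-a)/(2EI)  [x>a] = 2·6·(2·8-6)/(2·100000) = 3/5000 m
Load 4 — triangular load w₀=-17 kN/m (0→w₀ over full span):
  y_4 = (w₀Lx³/12-w₀L²x²/6-w₀x⁵/(120L))/EI = ((-17)·10·8³/12-(-17)·10²·8²/6-(-17)·8⁵/(120·10))/100000 = 26588/234375 m
Superposition: y = Σ y_i = 98387/5625000 m ≈ 0.017491 m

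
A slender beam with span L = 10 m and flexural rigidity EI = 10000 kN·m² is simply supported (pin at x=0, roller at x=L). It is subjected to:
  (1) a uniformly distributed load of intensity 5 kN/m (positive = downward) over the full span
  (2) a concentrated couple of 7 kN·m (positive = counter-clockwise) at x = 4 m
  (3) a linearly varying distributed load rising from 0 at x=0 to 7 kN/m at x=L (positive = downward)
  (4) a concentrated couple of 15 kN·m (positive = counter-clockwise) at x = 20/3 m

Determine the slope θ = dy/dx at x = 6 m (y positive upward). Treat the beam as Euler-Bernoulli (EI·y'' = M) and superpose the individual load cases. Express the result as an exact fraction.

Load 1 — uniform load w=5 kN/m over full span:
  θ_1 = -w(L³-6Lx²+4x³)/(24EI) = -5·(10³-6·10·6²+4·6³)/(24·10000) = 37/6000 rad
Load 2 — applied couple M₀=7 kN·m at a=4 m (b=L-a=6):
  θ_2 = (M₀x²/(2L)-M₀(x-a)+C₁)/EI  [x>a] with C₁=M₀(3b²-L²)/(6L)=14/15 = (7·6²/(2·10)-7·(6-4)+(14/15))/10000 = -7/150000 rad
Load 3 — triangular load w₀=7 kN/m (0→w₀ over full span):
  θ_3 = -w₀(7L⁴-30L²x²+15x⁴)/(360LEI) = -7·(7·10⁴-30·10²·6²+15·6⁴)/(360·10·10000) = 203/56250 rad
Load 4 — applied couple M₀=15 kN·m at a=20/3 m (b=L-a=10/3):
  θ_4 = (M₀x²/(2L)+C₁)/EI  [x≤a] with C₁=M₀(3b²-L²)/(6L)=-50/3 = (15·6²/(2·10)+(-50/3))/10000 = 31/30000 rad
Superposition: θ = Σ θ_i = 4843/450000 rad ≈ 0.010762 rad

θ(6) = 4843/450000 rad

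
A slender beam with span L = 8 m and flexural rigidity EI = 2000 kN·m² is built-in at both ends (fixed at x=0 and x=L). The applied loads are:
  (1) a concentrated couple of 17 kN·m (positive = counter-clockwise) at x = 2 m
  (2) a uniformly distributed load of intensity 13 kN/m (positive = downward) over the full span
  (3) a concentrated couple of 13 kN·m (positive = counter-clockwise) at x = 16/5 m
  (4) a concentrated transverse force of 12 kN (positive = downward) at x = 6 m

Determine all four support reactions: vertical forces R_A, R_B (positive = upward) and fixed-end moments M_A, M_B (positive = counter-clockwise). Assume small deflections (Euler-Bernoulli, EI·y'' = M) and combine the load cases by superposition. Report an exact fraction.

Load 1 — applied couple M₀=17 kN·m at a=2 m (b=L-a=6):
  R_A = 6M₀ab/L³ = 6·17·2·6/8³ = 153/64 kN
  M_A = M₀b(2a-b)/L² = 17·6·(2·2-6)/8² = -51/16 kN·m
  R_B = -6M₀ab/L³ = -6·17·2·6/8³ = -153/64 kN
  M_B = M₀a(2b-a)/L² = 17·2·(2·6-2)/8² = 85/16 kN·m
Load 2 — uniform load w=13 kN/m over full span:
  R_A = wL/2 = 13·8/2 = 52 kN
  M_A = wL²/12 = 13·8²/12 = 208/3 kN·m
  R_B = wL/2 = 13·8/2 = 52 kN
  M_B = -wL²/12 = -13·8²/12 = -208/3 kN·m
Load 3 — applied couple M₀=13 kN·m at a=16/5 m (b=L-a=24/5):
  R_A = 6M₀ab/L³ = 6·13·(16/5)·(24/5)/8³ = 117/50 kN
  M_A = M₀b(2a-b)/L² = 13·(24/5)·(2·(16/5)-(24/5))/8² = 39/25 kN·m
  R_B = -6M₀ab/L³ = -6·13·(16/5)·(24/5)/8³ = -117/50 kN
  M_B = M₀a(2b-a)/L² = 13·(16/5)·(2·(24/5)-(16/5))/8² = 104/25 kN·m
Load 4 — point force P=12 kN at a=6 m (b=L-a=2):
  R_A = Pb²(3a+b)/L³ = 12·2²·(3·6+2)/8³ = 15/8 kN
  M_A = Pab²/L² = 12·6·2²/8² = 9/2 kN·m
  R_B = Pa²(a+3b)/L³ = 12·6²·(6+3·2)/8³ = 81/8 kN
  M_B = -Pa²b/L² = -12·6²·2/8² = -27/2 kN·m
Superposition: R_A = 93769/1600 kN, M_A = 86647/1200 kN·m, R_B = 91831/1600 kN, M_B = -88033/1200 kN·m

R_A = 93769/1600 kN, M_A = 86647/1200 kN·m, R_B = 91831/1600 kN, M_B = -88033/1200 kN·m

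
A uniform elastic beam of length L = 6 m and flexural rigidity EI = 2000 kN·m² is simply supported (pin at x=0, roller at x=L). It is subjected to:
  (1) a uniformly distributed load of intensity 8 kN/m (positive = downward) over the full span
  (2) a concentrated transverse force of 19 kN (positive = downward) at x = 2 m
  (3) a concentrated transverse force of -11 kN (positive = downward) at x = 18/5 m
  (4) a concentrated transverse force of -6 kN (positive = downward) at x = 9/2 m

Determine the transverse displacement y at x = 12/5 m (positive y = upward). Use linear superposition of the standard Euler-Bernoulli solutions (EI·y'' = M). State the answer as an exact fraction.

Load 1 — uniform load w=8 kN/m over full span:
  y_1 = -wx(L³-2Lx²+x³)/(24EI) = -8·(12/5)·(6³-2·6·(12/5)²+(12/5)³)/(24·2000) = -5022/78125 m
Load 2 — point force P=19 kN at a=2 m (b=L-a=4):
  y_2 = -Pa(L-x)(2Lx-a²-x²)/(6LEI)  [x>a] = -19·2·(6-(12/5))·(2·6·(12/5)-2²-(12/5)²)/(6·6·2000) = -2261/62500 m
Load 3 — point force P=-11 kN at a=18/5 m (b=L-a=12/5):
  y_3 = -Pbx(L²-b²-x²)/(6LEI)  [x≤a] = -(-11)·(12/5)·(12/5)·(6²-(12/5)²-(12/5)²)/(6·6·2000) = 1683/78125 m
Load 4 — point force P=-6 kN at a=9/2 m (b=L-a=3/2):
  y_4 = -Pbx(L²-b²-x²)/(6LEI)  [x≤a] = -(-6)·(3/2)·(12/5)·(6²-(3/2)²-(12/5)²)/(6·6·2000) = 8397/1000000 m
Superposition: y = Σ y_i = -352591/5000000 m ≈ -0.070518 m

y(12/5) = -352591/5000000 m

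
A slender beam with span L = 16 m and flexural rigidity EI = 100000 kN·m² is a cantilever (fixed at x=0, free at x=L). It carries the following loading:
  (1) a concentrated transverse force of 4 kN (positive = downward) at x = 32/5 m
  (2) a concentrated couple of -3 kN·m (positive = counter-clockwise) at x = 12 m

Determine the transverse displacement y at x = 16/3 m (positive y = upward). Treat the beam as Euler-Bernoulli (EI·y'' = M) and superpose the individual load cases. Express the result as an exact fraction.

Load 1 — point force P=4 kN at a=32/5 m (b=L-a=48/5):
  y_1 = -Px²(3a-x)/(6EI)  [x≤a] = -4·(16/3)²·(3·(32/5)-(16/3))/(6·100000) = -3328/1265625 m
Load 2 — applied couple M₀=-3 kN·m at a=12 m (b=L-a=4):
  y_2 = M₀x²/(2EI)  [x≤a] = (-3)·(16/3)²/(2·100000) = -4/9375 m
Superposition: y = Σ y_i = -3868/1265625 m ≈ -0.003056 m

y(16/3) = -3868/1265625 m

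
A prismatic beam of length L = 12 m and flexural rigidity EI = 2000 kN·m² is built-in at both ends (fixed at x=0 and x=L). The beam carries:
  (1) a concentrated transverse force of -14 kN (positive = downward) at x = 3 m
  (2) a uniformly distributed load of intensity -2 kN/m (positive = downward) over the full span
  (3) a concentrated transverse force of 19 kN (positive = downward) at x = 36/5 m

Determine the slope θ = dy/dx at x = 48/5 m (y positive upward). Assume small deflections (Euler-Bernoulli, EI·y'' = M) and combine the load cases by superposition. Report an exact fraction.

Load 1 — point force P=-14 kN at a=3 m (b=L-a=9):
  θ_1 = Pa²(L-x)(2bL-(3b+a)(L-x))/(2L³EI)  [x>a] = (-14)·3²·(12-(48/5))·(2·9·12-(3·9+3)·(12-(48/5)))/(2·12³·2000) = -63/10000 rad
Load 2 — uniform load w=-2 kN/m over full span:
  θ_2 = -wx(L-x)(L-2x)/(12EI) = -(-2)·(48/5)·(12-(48/5))·(12-2·(48/5))/(12·2000) = -216/15625 rad
Load 3 — point force P=19 kN at a=36/5 m (b=L-a=24/5):
  θ_3 = Pa²(L-x)(2bL-(3b+a)(L-x))/(2L³EI)  [x>a] = 19·(36/5)²·(12-(48/5))·(2·(24/5)·12-(3·(24/5)+(36/5))·(12-(48/5)))/(2·12³·2000) = 16929/781250 rad
Superposition: θ = Σ θ_i = 9657/6250000 rad ≈ 0.001545 rad

θ(48/5) = 9657/6250000 rad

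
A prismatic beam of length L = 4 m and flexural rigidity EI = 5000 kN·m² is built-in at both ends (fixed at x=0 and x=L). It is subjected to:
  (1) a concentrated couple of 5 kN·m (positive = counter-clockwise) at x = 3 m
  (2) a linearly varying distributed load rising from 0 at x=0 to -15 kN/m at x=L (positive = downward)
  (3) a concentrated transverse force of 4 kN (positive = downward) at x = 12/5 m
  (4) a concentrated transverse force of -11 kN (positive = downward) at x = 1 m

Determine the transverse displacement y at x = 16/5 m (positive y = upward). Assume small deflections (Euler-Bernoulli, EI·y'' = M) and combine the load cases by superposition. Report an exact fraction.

y(16/5) = 87703/234375000 m

Load 1 — applied couple M₀=5 kN·m at a=3 m (b=L-a=1):
  y_1 = (R_Ax³/6 - M_Ax²/2 - M₀(x-a)²/2)/EI  [x>a] with R_A=45/32, M_A=25/16 = ((45/32)·(16/5)³/6 - (25/16)·(16/5)²/2 - 5·((16/5)-3)²/2)/5000 = -21/250000 m
Load 2 — triangular load w₀=-15 kN/m (0→w₀ over full span):
  y_2 = -w₀x²(L-x)²(x+2L)/(120LEI) = -(-15)·(16/5)²·(4-(16/5))²·((16/5)+2·4)/(120·4·5000) = 896/1953125 m
Load 3 — point force P=4 kN at a=12/5 m (b=L-a=8/5):
  y_3 = -Pa²(L-x)²(3bL-(3b+a)(L-x))/(6L³EI)  [x>a] = -4·(12/5)²·(4-(16/5))²·(3·(8/5)·4-(3·(8/5)+(12/5))·(4-(16/5)))/(6·4³·5000) = -1008/9765625 m
Load 4 — point force P=-11 kN at a=1 m (b=L-a=3):
  y_4 = -Pa²(L-x)²(3bL-(3b+a)(L-x))/(6L³EI)  [x>a] = -(-11)·1²·(4-(16/5))²·(3·3·4-(3·3+1)·(4-(16/5)))/(6·4³·5000) = 77/750000 m
Superposition: y = Σ y_i = 87703/234375000 m ≈ 0.000374 m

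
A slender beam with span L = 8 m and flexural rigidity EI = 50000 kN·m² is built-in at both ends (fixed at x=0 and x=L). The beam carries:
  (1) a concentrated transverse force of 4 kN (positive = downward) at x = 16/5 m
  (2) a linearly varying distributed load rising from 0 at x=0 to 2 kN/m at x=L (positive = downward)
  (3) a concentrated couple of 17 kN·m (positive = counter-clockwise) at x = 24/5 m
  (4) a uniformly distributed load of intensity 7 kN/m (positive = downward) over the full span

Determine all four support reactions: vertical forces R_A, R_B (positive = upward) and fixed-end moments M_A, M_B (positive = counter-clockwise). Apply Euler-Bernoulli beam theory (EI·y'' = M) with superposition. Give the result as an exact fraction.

Load 1 — point force P=4 kN at a=16/5 m (b=L-a=24/5):
  R_A = Pb²(3a+b)/L³ = 4·(24/5)²·(3·(16/5)+(24/5))/8³ = 324/125 kN
  M_A = Pab²/L² = 4·(16/5)·(24/5)²/8² = 576/125 kN·m
  R_B = Pa²(a+3b)/L³ = 4·(16/5)²·((16/5)+3·(24/5))/8³ = 176/125 kN
  M_B = -Pa²b/L² = -4·(16/5)²·(24/5)/8² = -384/125 kN·m
Load 2 — triangular load w₀=2 kN/m (0→w₀ over full span):
  R_A = 3w₀L/20 = 3·2·8/20 = 12/5 kN
  M_A = w₀L²/30 = 2·8²/30 = 64/15 kN·m
  R_B = 7w₀L/20 = 7·2·8/20 = 28/5 kN
  M_B = -w₀L²/20 = -2·8²/20 = -32/5 kN·m
Load 3 — applied couple M₀=17 kN·m at a=24/5 m (b=L-a=16/5):
  R_A = 6M₀ab/L³ = 6·17·(24/5)·(16/5)/8³ = 153/50 kN
  M_A = M₀b(2a-b)/L² = 17·(16/5)·(2·(24/5)-(16/5))/8² = 136/25 kN·m
  R_B = -6M₀ab/L³ = -6·17·(24/5)·(16/5)/8³ = -153/50 kN
  M_B = M₀a(2b-a)/L² = 17·(24/5)·(2·(16/5)-(24/5))/8² = 51/25 kN·m
Load 4 — uniform load w=7 kN/m over full span:
  R_A = wL/2 = 7·8/2 = 28 kN
  M_A = wL²/12 = 7·8²/12 = 112/3 kN·m
  R_B = wL/2 = 7·8/2 = 28 kN
  M_B = -wL²/12 = -7·8²/12 = -112/3 kN·m
Superposition: R_A = 9013/250 kN, M_A = 6456/125 kN·m, R_B = 7987/250 kN, M_B = -16787/375 kN·m

R_A = 9013/250 kN, M_A = 6456/125 kN·m, R_B = 7987/250 kN, M_B = -16787/375 kN·m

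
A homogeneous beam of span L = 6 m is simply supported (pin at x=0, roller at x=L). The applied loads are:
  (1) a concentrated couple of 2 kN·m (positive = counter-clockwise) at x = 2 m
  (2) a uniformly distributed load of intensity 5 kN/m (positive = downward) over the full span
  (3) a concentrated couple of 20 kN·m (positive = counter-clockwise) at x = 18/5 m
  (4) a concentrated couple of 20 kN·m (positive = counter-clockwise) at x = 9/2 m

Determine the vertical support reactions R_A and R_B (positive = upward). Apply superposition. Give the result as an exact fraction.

Load 1 — applied couple M₀=2 kN·m at a=2 m (b=L-a=4):
  R_A = M₀/L = 2/6 = 1/3 kN
  R_B = -M₀/L = -2/6 = -1/3 kN
Load 2 — uniform load w=5 kN/m over full span:
  R_A = wL/2 = 5·6/2 = 15 kN
  R_B = wL/2 = 5·6/2 = 15 kN
Load 3 — applied couple M₀=20 kN·m at a=18/5 m (b=L-a=12/5):
  R_A = M₀/L = 20/6 = 10/3 kN
  R_B = -M₀/L = -20/6 = -10/3 kN
Load 4 — applied couple M₀=20 kN·m at a=9/2 m (b=L-a=3/2):
  R_A = M₀/L = 20/6 = 10/3 kN
  R_B = -M₀/L = -20/6 = -10/3 kN
Superposition: R_A = 22 kN, R_B = 8 kN

R_A = 22 kN, R_B = 8 kN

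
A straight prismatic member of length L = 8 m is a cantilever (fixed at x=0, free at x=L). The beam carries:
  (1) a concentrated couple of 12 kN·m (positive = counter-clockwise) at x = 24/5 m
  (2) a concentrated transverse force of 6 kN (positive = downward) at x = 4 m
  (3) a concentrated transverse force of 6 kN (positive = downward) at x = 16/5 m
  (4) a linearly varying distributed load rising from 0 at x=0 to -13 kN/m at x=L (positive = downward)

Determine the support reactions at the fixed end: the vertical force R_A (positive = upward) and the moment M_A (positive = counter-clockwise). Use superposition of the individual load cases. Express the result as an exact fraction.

Load 1 — applied couple M₀=12 kN·m at a=24/5 m (b=L-a=16/5):
  R_A = 0 kN
  M_A = -M₀ = -12 kN·m
Load 2 — point force P=6 kN at a=4 m (b=L-a=4):
  R_A = P = 6 kN
  M_A = Pa = 6·4 = 24 kN·m
Load 3 — point force P=6 kN at a=16/5 m (b=L-a=24/5):
  R_A = P = 6 kN
  M_A = Pa = 6·(16/5) = 96/5 kN·m
Load 4 — triangular load w₀=-13 kN/m (0→w₀ over full span):
  R_A = w₀L/2 = (-13)·8/2 = -52 kN
  M_A = w₀L²/3 = (-13)·8²/3 = -832/3 kN·m
Superposition: R_A = -40 kN, M_A = -3692/15 kN·m

R_A = -40 kN, M_A = -3692/15 kN·m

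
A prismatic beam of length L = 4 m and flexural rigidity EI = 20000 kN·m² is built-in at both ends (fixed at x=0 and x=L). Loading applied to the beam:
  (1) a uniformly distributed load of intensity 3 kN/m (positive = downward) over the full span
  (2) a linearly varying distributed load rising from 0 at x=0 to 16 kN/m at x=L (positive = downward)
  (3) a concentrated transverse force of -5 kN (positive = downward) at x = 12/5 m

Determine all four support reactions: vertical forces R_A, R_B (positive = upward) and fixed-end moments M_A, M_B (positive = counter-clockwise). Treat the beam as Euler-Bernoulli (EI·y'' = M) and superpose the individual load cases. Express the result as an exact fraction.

R_A = 346/25 kN, M_A = 796/75 kN·m, R_B = 629/25 kN, M_B = -348/25 kN·m

Load 1 — uniform load w=3 kN/m over full span:
  R_A = wL/2 = 3·4/2 = 6 kN
  M_A = wL²/12 = 3·4²/12 = 4 kN·m
  R_B = wL/2 = 3·4/2 = 6 kN
  M_B = -wL²/12 = -3·4²/12 = -4 kN·m
Load 2 — triangular load w₀=16 kN/m (0→w₀ over full span):
  R_A = 3w₀L/20 = 3·16·4/20 = 48/5 kN
  M_A = w₀L²/30 = 16·4²/30 = 128/15 kN·m
  R_B = 7w₀L/20 = 7·16·4/20 = 112/5 kN
  M_B = -w₀L²/20 = -16·4²/20 = -64/5 kN·m
Load 3 — point force P=-5 kN at a=12/5 m (b=L-a=8/5):
  R_A = Pb²(3a+b)/L³ = (-5)·(8/5)²·(3·(12/5)+(8/5))/4³ = -44/25 kN
  M_A = Pab²/L² = (-5)·(12/5)·(8/5)²/4² = -48/25 kN·m
  R_B = Pa²(a+3b)/L³ = (-5)·(12/5)²·((12/5)+3·(8/5))/4³ = -81/25 kN
  M_B = -Pa²b/L² = -(-5)·(12/5)²·(8/5)/4² = 72/25 kN·m
Superposition: R_A = 346/25 kN, M_A = 796/75 kN·m, R_B = 629/25 kN, M_B = -348/25 kN·m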